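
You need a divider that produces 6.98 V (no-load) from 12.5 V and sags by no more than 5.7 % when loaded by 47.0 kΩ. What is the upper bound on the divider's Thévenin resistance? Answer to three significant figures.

Loading drop = R_th/(R_th + R_L) ≤ 0.0570, so R_th ≤ R_L · ε/(1−ε) = 47.0 kΩ × 0.0570/0.9430 = 2.84 kΩ.
(Any R1, R2 with R2/(R1+R2) = 0.558 and R1‖R2 ≤ 2.84 kΩ will meet the spec.)

R_th ≤ 2.84 kΩ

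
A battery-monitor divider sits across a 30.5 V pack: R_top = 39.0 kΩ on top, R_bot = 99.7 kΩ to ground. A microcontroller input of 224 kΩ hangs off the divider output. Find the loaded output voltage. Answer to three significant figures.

V_out ≈ 19.5 V

The load sits in parallel with R_bot: R_bot‖R_L = (99.7 × 224) / (99.7 + 224) = 68.99 kΩ.
V_out = 30.5 × 68.99 / (39.0 + 68.99) = 30.5 × 68.99/108.0 = 19.5 V.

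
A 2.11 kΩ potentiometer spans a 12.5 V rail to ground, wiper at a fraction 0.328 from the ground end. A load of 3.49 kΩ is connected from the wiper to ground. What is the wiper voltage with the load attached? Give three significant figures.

V ≈ 3.62 V

The wiper splits the pot into (1−α)R = 1418 Ω above and αR = 692.1 Ω below.
Lower section ‖ load = 577.5 Ω.
V_wiper = 12.5 × 577.5/(1418 + 577.5) = 3.62 V.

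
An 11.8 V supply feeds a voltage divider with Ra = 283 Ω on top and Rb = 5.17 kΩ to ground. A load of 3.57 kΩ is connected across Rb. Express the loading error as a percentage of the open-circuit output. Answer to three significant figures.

6.99 %

The divider's output (Thévenin) resistance is Ra‖Rb = 268.3 Ω.
Fractional drop under load = R_th/(R_th + R_L) = 268.3 / (268.3 + 3570) = 0.06990.
So the output falls by 6.99 %.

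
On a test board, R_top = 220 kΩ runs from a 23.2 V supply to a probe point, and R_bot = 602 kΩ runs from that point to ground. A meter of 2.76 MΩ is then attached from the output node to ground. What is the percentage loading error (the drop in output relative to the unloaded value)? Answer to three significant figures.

The divider's output (Thévenin) resistance is R_top‖R_bot = 161.1 kΩ.
Fractional drop under load = R_th/(R_th + R_L) = 161.1 / (161.1 + 2760) = 0.05516.
So the output falls by 5.52 %.

5.52 %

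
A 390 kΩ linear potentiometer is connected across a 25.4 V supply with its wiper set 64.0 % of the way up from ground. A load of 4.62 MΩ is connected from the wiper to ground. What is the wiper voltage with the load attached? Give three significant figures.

V ≈ 15.9 V

The wiper splits the pot into (1−α)R = 140.4 kΩ above and αR = 249.6 kΩ below.
Lower section ‖ load = 236.8 kΩ.
V_wiper = 25.4 × 236.8/(140.4 + 236.8) = 15.9 V.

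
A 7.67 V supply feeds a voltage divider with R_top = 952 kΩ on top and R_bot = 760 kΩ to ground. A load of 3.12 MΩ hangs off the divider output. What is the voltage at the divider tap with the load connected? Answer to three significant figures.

V_out ≈ 3.00 V

The load sits in parallel with R_bot: R_bot‖R_L = (760 × 3120) / (760 + 3120) = 611.1 kΩ.
V_out = 7.67 × 611.1 / (952 + 611.1) = 7.67 × 611.1/1563 = 3.00 V.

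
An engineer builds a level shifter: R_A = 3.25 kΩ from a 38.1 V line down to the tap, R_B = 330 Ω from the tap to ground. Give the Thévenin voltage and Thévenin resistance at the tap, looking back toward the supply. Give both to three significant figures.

V_th = 3.51 V, R_th = 300 Ω

V_th is the open-circuit tap voltage: 38.1 × 330/(3250 + 330) = 3.51 V.
With the supply zeroed, R_A and R_B appear in parallel from the tap: R_th = R_A‖R_B = (3250 × 330)/3580 = 300 Ω.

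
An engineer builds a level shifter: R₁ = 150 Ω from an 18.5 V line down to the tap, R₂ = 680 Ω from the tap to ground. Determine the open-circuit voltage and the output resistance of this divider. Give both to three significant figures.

V_th is the open-circuit tap voltage: 18.5 × 680/(150 + 680) = 15.2 V.
With the supply zeroed, R₁ and R₂ appear in parallel from the tap: R_th = R₁‖R₂ = (150 × 680)/830.0 = 123 Ω.

V_th = 15.2 V, R_th = 123 Ω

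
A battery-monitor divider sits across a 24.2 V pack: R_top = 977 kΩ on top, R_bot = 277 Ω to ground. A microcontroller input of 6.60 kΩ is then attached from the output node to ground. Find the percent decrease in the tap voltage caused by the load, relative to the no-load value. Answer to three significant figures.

The divider's output (Thévenin) resistance is R_top‖R_bot = 276.9 Ω.
Fractional drop under load = R_th/(R_th + R_L) = 276.9 / (276.9 + 6600) = 0.04027.
So the output falls by 4.03 %.

4.03 %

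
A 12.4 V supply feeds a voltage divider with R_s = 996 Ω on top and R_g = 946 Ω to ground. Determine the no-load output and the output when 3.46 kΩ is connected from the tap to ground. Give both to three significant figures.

Unloaded: 6.04 V; loaded: 5.30 V

Open-circuit: V = 12.4 × 946/(996 + 946) = 6.04 V.
With the load, R_g becomes R_g‖R_L = 742.9 Ω, so V = 12.4 × 742.9/1739 = 5.30 V.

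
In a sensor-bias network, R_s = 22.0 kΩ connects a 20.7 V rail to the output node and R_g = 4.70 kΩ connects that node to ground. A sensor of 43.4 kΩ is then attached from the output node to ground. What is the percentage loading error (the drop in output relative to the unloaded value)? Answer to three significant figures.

8.19 %

The divider's output (Thévenin) resistance is R_s‖R_g = 3.873 kΩ.
Fractional drop under load = R_th/(R_th + R_L) = 3.873 / (3.873 + 43.4) = 0.08192.
So the output falls by 8.19 %.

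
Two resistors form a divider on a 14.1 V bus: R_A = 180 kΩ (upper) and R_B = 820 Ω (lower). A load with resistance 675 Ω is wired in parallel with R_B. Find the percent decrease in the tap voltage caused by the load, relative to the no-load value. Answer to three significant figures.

Unloaded V = 14.1 × 820/180800 = 0.06394 V.
Loaded: R_B‖R_L = 370.2 Ω, giving V = 14.1 × 370.2/180400 = 0.02894 V.
Drop = (0.06394 − 0.02894) / 0.06394 = 54.7 %.

54.7 %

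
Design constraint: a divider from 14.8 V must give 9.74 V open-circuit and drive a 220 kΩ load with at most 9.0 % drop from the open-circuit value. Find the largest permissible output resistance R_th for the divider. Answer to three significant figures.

Loading drop = R_th/(R_th + R_L) ≤ 0.0900, so R_th ≤ R_L · ε/(1−ε) = 220 kΩ × 0.0900/0.9100 = 21.8 kΩ.
(Any R1, R2 with R2/(R1+R2) = 0.658 and R1‖R2 ≤ 21.8 kΩ will meet the spec.)

R_th ≤ 21.8 kΩ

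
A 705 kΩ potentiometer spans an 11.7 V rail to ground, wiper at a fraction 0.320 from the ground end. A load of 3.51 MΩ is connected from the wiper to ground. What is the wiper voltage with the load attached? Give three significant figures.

V ≈ 3.59 V

The wiper splits the pot into (1−α)R = 479.4 kΩ above and αR = 225.6 kΩ below.
Lower section ‖ load = 212.0 kΩ.
V_wiper = 11.7 × 212.0/(479.4 + 212.0) = 3.59 V.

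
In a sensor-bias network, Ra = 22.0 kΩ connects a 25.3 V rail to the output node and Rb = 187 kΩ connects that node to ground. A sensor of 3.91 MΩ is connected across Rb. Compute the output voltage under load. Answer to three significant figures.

V_out ≈ 22.5 V

The load sits in parallel with Rb: Rb‖R_L = (187 × 3910) / (187 + 3910) = 178.5 kΩ.
V_out = 25.3 × 178.5 / (22.0 + 178.5) = 25.3 × 178.5/200.5 = 22.5 V.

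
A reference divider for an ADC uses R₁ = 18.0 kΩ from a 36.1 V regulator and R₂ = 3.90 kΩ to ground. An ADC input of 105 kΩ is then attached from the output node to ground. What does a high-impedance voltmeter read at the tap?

V_out ≈ 6.24 V

The load sits in parallel with R₂: R₂‖R_L = (3.90 × 105) / (3.90 + 105) = 3.760 kΩ.
V_out = 36.1 × 3.760 / (18.0 + 3.760) = 36.1 × 3.760/21.76 = 6.24 V.
(Unloaded it would have been 6.43 V.)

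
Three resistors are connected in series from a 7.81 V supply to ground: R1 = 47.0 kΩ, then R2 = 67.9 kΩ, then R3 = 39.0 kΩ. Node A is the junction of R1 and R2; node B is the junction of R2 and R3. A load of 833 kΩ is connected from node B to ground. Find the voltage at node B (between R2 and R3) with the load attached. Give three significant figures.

At node B, R3 is in parallel with the load: R3‖R_L = 37.26 kΩ.
Below node A the resistance is R2 + (R3‖R_L) = 105.2 kΩ, so V_A = 7.81 × 105.2/152.2 = 5.398 V.
Then V_B = V_A × (R3‖R_L)/(R2 + R3‖R_L) = 5.398 × 37.26/105.2 = 1.91 V.

V ≈ 1.91 V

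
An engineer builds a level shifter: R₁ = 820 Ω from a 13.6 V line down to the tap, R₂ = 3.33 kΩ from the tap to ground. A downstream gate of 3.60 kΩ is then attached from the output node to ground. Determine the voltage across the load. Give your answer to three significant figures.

V_out ≈ 9.23 V

The load sits in parallel with R₂: R₂‖R_L = (3330 × 3600) / (3330 + 3600) = 1730 Ω.
V_out = 13.6 × 1730 / (820 + 1730) = 13.6 × 1730/2550 = 9.23 V.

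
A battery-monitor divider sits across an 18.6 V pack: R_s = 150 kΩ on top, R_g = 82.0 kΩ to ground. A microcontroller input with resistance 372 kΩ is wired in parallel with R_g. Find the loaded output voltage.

The load sits in parallel with R_g: R_g‖R_L = (82.0 × 372) / (82.0 + 372) = 67.19 kΩ.
V_out = 18.6 × 67.19 / (150 + 67.19) = 18.6 × 67.19/217.2 = 5.75 V.

V_out ≈ 5.75 V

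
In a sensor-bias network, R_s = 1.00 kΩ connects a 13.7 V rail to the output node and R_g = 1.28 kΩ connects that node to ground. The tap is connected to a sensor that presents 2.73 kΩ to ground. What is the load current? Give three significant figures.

R_g‖R_L = 0.8714 kΩ; V_out = 13.7 × 0.8714/1.871 = 6.379 V.
I_L = V_out / R_L = 6.379 / 2.73 kΩ = 2.34 mA.

I_L ≈ 2.34 mA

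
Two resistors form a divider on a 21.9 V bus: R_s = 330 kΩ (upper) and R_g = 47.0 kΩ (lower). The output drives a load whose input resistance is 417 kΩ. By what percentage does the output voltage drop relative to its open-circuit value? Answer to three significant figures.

Unloaded V = 21.9 × 47.0/377.0 = 2.7302 V.
Loaded: R_g‖R_L = 42.24 kΩ, giving V = 21.9 × 42.24/372.2 = 2.4851 V.
Drop = (2.7302 − 2.4851) / 2.7302 = 8.98 %.

8.98 %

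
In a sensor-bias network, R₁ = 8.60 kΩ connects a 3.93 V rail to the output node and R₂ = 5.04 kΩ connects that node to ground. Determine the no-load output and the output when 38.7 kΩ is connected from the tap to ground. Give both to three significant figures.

Unloaded: 1.45 V; loaded: 1.34 V

Open-circuit: V = 3.93 × 5.04/(8.60 + 5.04) = 1.45 V.
With the load, R₂ becomes R₂‖R_L = 4.459 kΩ, so V = 3.93 × 4.459/13.06 = 1.34 V.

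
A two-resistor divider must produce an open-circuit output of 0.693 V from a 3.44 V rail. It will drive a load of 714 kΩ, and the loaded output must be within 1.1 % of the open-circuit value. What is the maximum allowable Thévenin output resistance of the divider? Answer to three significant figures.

Loading drop = R_th/(R_th + R_L) ≤ 0.0110, so R_th ≤ R_L · ε/(1−ε) = 714 kΩ × 0.0110/0.9890 = 7.94 kΩ.
(Any R1, R2 with R2/(R1+R2) = 0.201 and R1‖R2 ≤ 7.94 kΩ will meet the spec.)

R_th ≤ 7.94 kΩ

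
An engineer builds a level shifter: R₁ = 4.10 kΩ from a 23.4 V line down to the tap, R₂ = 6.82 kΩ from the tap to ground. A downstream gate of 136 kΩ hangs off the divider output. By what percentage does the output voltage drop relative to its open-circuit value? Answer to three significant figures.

1.85 %

The divider's output (Thévenin) resistance is R₁‖R₂ = 2.561 kΩ.
Fractional drop under load = R_th/(R_th + R_L) = 2.561 / (2.561 + 136) = 0.01848.
So the output falls by 1.85 %.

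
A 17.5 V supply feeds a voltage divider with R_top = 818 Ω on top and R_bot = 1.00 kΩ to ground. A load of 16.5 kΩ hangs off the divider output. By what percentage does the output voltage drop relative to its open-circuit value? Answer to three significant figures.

2.65 %

The divider's output (Thévenin) resistance is R_top‖R_bot = 449.9 Ω.
Fractional drop under load = R_th/(R_th + R_L) = 449.9 / (449.9 + 16500) = 0.02655.
So the output falls by 2.65 %.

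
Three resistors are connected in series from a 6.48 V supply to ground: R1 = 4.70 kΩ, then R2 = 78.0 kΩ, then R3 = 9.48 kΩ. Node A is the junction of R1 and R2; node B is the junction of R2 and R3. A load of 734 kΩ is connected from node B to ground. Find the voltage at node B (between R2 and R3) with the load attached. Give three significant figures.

V ≈ 0.659 V

At node B, R3 is in parallel with the load: R3‖R_L = 9.359 kΩ.
Below node A the resistance is R2 + (R3‖R_L) = 87.36 kΩ, so V_A = 6.48 × 87.36/92.06 = 6.149 V.
Then V_B = V_A × (R3‖R_L)/(R2 + R3‖R_L) = 6.149 × 9.359/87.36 = 0.659 V.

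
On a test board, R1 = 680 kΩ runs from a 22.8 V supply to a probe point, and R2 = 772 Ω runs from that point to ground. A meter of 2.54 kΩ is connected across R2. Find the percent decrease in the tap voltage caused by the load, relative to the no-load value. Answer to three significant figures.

23.3 %

The divider's output (Thévenin) resistance is R1‖R2 = 771.1 Ω.
Fractional drop under load = R_th/(R_th + R_L) = 771.1 / (771.1 + 2540) = 0.2329.
So the output falls by 23.3 %.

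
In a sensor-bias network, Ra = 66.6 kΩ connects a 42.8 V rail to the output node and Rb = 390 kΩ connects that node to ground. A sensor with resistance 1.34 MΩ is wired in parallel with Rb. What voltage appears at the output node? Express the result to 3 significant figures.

V_out ≈ 35.1 V

The load sits in parallel with Rb: Rb‖R_L = (390 × 1340) / (390 + 1340) = 302.1 kΩ.
V_out = 42.8 × 302.1 / (66.6 + 302.1) = 42.8 × 302.1/368.7 = 35.1 V.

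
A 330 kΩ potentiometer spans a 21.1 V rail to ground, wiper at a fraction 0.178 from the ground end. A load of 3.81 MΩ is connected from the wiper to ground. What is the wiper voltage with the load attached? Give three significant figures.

The wiper splits the pot into (1−α)R = 271.3 kΩ above and αR = 58.74 kΩ below.
Lower section ‖ load = 57.85 kΩ.
V_wiper = 21.1 × 57.85/(271.3 + 57.85) = 3.71 V.

V ≈ 3.71 V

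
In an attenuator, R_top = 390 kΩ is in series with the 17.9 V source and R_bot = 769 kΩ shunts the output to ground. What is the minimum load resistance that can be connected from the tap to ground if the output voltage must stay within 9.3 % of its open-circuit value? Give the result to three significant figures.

Output resistance R_th = R_top‖R_bot = (390 × 769)/1159 = 258.8 kΩ.
The fractional drop is R_th/(R_th + R_L); requiring this ≤ 0.0930 gives R_L ≥ R_th(1/0.0930 − 1) = 258.8 × 9.753 = 2.52 MΩ.

R_L(min) ≈ 2.52 MΩ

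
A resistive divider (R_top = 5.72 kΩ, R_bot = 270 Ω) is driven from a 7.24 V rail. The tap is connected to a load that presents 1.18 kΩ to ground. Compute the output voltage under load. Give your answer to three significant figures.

The load sits in parallel with R_bot: R_bot‖R_L = (270 × 1180) / (270 + 1180) = 219.7 Ω.
V_out = 7.24 × 219.7 / (5720 + 219.7) = 7.24 × 219.7/5940 = 0.268 V.

V_out ≈ 0.268 V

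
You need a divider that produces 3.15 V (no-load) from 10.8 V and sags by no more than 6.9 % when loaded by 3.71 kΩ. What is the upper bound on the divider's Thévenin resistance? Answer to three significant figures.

R_th ≤ 275 Ω

Loading drop = R_th/(R_th + R_L) ≤ 0.0690, so R_th ≤ R_L · ε/(1−ε) = 3.71 kΩ × 0.0690/0.9310 = 275 Ω.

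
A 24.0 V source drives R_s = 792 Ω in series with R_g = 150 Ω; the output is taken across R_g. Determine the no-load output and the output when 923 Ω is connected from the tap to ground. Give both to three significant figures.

Open-circuit: V = 24.0 × 150/(792 + 150) = 3.82 V.
With the load, R_g becomes R_g‖R_L = 129.0 Ω, so V = 24.0 × 129.0/921.0 = 3.36 V.

Unloaded: 3.82 V; loaded: 3.36 V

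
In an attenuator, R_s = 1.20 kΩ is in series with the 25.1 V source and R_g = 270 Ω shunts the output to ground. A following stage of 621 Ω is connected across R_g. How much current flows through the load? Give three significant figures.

I_L ≈ 5.48 mA

R_g‖R_L = 188.2 Ω; V_out = 25.1 × 188.2/1388 = 3.403 V.
I_L = V_out / R_L = 3.403 / 621 Ω = 5.48 mA.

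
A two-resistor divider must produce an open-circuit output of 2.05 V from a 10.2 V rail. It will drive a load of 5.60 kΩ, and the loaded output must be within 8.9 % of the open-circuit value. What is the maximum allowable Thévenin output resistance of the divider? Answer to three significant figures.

R_th ≤ 547 Ω

Loading drop = R_th/(R_th + R_L) ≤ 0.0890, so R_th ≤ R_L · ε/(1−ε) = 5.60 kΩ × 0.0890/0.9110 = 547 Ω.
(Any R1, R2 with R2/(R1+R2) = 0.201 and R1‖R2 ≤ 547 Ω will meet the spec.)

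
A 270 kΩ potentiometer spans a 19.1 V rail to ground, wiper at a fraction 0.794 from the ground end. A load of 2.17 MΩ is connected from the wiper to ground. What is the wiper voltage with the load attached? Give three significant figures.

V ≈ 14.9 V

The wiper splits the pot into (1−α)R = 55.62 kΩ above and αR = 214.4 kΩ below.
Lower section ‖ load = 195.1 kΩ.
V_wiper = 19.1 × 195.1/(55.62 + 195.1) = 14.9 V.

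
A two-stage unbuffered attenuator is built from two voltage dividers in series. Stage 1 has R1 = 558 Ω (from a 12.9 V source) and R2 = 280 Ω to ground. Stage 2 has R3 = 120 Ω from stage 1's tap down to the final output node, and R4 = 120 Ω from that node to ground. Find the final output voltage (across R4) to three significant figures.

V_out ≈ 1.21 V

Stage 2 presents R3+R4 = 240.0 Ω as a load on stage 1's tap.
Stage 1's lower leg becomes R2‖(R3+R4) = 129.2 Ω, so V_mid = 12.9 × 129.2/687.2 = 2.426 V.
Stage 2 is itself unloaded: V_out = V_mid × R4/(R3+R4) = 2.426 × 120/240.0 = 1.21 V.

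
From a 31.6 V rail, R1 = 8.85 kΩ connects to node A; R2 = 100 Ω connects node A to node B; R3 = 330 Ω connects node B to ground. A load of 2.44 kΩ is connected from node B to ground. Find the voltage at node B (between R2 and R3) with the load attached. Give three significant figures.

At node B, R3 is in parallel with the load: R3‖R_L = 290.7 Ω.
Below node A the resistance is R2 + (R3‖R_L) = 390.7 Ω, so V_A = 31.6 × 390.7/9241 = 1.336 V.
Then V_B = V_A × (R3‖R_L)/(R2 + R3‖R_L) = 1.336 × 290.7/390.7 = 0.994 V.

V ≈ 0.994 V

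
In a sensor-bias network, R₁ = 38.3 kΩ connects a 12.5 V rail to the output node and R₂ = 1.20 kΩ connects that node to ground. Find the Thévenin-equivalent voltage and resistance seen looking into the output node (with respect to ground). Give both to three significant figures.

V_th is the open-circuit tap voltage: 12.5 × 1.20/(38.3 + 1.20) = 0.380 V.
With the supply zeroed, R₁ and R₂ appear in parallel from the tap: R_th = R₁‖R₂ = (38.3 × 1.20)/39.50 = 1.16 kΩ.

V_th = 0.380 V, R_th = 1.16 kΩ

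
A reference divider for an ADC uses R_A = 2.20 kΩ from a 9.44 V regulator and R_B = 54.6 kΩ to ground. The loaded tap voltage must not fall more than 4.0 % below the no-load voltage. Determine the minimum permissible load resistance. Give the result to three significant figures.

R_L(min) ≈ 50.8 kΩ

Output resistance R_th = R_A‖R_B = (2.20 × 54.6)/56.80 = 2.115 kΩ.
The fractional drop is R_th/(R_th + R_L); requiring this ≤ 0.0400 gives R_L ≥ R_th(1/0.0400 − 1) = 2.115 × 24.00 = 50.8 kΩ.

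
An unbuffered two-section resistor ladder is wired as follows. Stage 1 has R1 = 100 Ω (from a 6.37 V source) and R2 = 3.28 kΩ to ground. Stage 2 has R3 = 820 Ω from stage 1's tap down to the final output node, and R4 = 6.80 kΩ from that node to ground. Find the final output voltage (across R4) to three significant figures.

V_out ≈ 5.45 V

Stage 2 presents R3+R4 = 7620 Ω as a load on stage 1's tap.
Stage 1's lower leg becomes R2‖(R3+R4) = 2293 Ω, so V_mid = 6.37 × 2293/2393 = 6.104 V.
Stage 2 is itself unloaded: V_out = V_mid × R4/(R3+R4) = 6.104 × 6800/7620 = 5.45 V.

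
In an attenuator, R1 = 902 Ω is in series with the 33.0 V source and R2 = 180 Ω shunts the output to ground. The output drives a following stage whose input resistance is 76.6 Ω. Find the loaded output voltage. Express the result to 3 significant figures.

V_out ≈ 1.86 V

The load sits in parallel with R2: R2‖R_L = (180 × 76.6) / (180 + 76.6) = 53.73 Ω.
V_out = 33.0 × 53.73 / (902 + 53.73) = 33.0 × 53.73/955.7 = 1.86 V.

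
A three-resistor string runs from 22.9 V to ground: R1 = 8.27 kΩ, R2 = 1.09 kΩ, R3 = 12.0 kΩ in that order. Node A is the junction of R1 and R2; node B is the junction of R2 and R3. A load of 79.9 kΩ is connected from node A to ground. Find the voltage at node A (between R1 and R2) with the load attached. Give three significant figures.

V ≈ 13.2 V

Below node A the series string R2+R3 = 13.09 kΩ sits in parallel with the 79.9 kΩ load: 11.25 kΩ.
V_A = 22.9 × 11.25/(8.27 + 11.25) = 13.2 V.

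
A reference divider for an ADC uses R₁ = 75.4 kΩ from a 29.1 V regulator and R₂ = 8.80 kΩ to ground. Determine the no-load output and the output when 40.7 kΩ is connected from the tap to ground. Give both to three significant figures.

Unloaded: 3.04 V; loaded: 2.55 V

Open-circuit: V = 29.1 × 8.80/(75.4 + 8.80) = 3.04 V.
With the load, R₂ becomes R₂‖R_L = 7.236 kΩ, so V = 29.1 × 7.236/82.64 = 2.55 V.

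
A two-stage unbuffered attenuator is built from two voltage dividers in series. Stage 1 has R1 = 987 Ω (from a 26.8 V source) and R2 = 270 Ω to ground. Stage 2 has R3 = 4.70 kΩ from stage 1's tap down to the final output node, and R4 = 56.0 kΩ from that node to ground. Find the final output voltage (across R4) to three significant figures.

Stage 2 presents R3+R4 = 60700 Ω as a load on stage 1's tap.
Stage 1's lower leg becomes R2‖(R3+R4) = 268.8 Ω, so V_mid = 26.8 × 268.8/1256 = 5.737 V.
Stage 2 is itself unloaded: V_out = V_mid × R4/(R3+R4) = 5.737 × 56000/60700 = 5.29 V.

V_out ≈ 5.29 V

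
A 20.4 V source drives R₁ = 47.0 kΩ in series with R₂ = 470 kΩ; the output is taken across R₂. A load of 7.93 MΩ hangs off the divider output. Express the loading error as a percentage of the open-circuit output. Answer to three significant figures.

The divider's output (Thévenin) resistance is R₁‖R₂ = 42.73 kΩ.
Fractional drop under load = R_th/(R_th + R_L) = 42.73 / (42.73 + 7930) = 0.005359.
So the output falls by 0.536 %.

0.536 %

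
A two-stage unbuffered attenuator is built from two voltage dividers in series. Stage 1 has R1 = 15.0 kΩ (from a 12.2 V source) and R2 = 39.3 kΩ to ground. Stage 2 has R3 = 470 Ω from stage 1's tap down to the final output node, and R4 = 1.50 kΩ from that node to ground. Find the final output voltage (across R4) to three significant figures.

Stage 2 presents R3+R4 = 1970 Ω as a load on stage 1's tap.
Stage 1's lower leg becomes R2‖(R3+R4) = 1876 Ω, so V_mid = 12.2 × 1876/16880 = 1.356 V.
Stage 2 is itself unloaded: V_out = V_mid × R4/(R3+R4) = 1.356 × 1500/1970 = 1.03 V.

V_out ≈ 1.03 V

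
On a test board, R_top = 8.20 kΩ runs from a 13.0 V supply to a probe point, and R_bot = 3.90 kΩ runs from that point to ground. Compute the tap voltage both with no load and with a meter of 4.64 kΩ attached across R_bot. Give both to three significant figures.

Unloaded: 4.19 V; loaded: 2.67 V

Open-circuit: V = 13.0 × 3.90/(8.20 + 3.90) = 4.19 V.
With the load, R_bot becomes R_bot‖R_L = 2.119 kΩ, so V = 13.0 × 2.119/10.32 = 2.67 V.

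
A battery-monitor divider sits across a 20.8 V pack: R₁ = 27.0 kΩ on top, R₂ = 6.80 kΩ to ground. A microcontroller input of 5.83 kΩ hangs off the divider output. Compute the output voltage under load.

The load sits in parallel with R₂: R₂‖R_L = (6.80 × 5.83) / (6.80 + 5.83) = 3.139 kΩ.
V_out = 20.8 × 3.139 / (27.0 + 3.139) = 20.8 × 3.139/30.14 = 2.17 V.

V_out ≈ 2.17 V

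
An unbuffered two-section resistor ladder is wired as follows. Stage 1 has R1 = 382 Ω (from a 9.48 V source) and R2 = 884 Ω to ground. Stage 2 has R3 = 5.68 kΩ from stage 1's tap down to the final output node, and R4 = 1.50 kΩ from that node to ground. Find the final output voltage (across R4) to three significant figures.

V_out ≈ 1.33 V

Stage 2 presents R3+R4 = 7180 Ω as a load on stage 1's tap.
Stage 1's lower leg becomes R2‖(R3+R4) = 787.1 Ω, so V_mid = 9.48 × 787.1/1169 = 6.382 V.
Stage 2 is itself unloaded: V_out = V_mid × R4/(R3+R4) = 6.382 × 1500/7180 = 1.33 V.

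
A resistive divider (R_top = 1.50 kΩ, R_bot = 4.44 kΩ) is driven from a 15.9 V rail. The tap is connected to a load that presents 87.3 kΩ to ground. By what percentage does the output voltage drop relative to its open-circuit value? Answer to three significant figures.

The divider's output (Thévenin) resistance is R_top‖R_bot = 1.121 kΩ.
Fractional drop under load = R_th/(R_th + R_L) = 1.121 / (1.121 + 87.3) = 0.01268.
So the output falls by 1.27 %.

1.27 %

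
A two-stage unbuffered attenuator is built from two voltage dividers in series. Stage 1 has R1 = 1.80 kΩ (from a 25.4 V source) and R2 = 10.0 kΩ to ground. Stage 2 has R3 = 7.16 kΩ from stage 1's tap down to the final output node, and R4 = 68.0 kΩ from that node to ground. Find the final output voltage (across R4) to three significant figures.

Stage 2 presents R3+R4 = 75.16 kΩ as a load on stage 1's tap.
Stage 1's lower leg becomes R2‖(R3+R4) = 8.826 kΩ, so V_mid = 25.4 × 8.826/10.63 = 21.10 V.
Stage 2 is itself unloaded: V_out = V_mid × R4/(R3+R4) = 21.10 × 68.0/75.16 = 19.1 V.

V_out ≈ 19.1 V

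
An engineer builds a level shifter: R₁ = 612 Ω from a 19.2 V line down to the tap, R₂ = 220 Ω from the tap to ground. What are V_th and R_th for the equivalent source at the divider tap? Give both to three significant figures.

V_th is the open-circuit tap voltage: 19.2 × 220/(612 + 220) = 5.08 V.
With the supply zeroed, R₁ and R₂ appear in parallel from the tap: R_th = R₁‖R₂ = (612 × 220)/832.0 = 162 Ω.

V_th = 5.08 V, R_th = 162 Ω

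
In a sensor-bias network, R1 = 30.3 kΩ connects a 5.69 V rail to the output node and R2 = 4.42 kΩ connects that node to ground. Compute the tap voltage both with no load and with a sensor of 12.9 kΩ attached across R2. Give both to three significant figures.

Unloaded: 0.724 V; loaded: 0.558 V

Open-circuit: V = 5.69 × 4.42/(30.3 + 4.42) = 0.724 V.
With the load, R2 becomes R2‖R_L = 3.292 kΩ, so V = 5.69 × 3.292/33.59 = 0.558 V.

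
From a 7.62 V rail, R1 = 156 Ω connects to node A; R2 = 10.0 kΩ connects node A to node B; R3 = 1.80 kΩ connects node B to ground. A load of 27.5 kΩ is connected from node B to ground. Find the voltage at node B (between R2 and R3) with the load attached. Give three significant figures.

V ≈ 1.09 V

At node B, R3 is in parallel with the load: R3‖R_L = 1689 Ω.
Below node A the resistance is R2 + (R3‖R_L) = 11690 Ω, so V_A = 7.62 × 11690/11850 = 7.520 V.
Then V_B = V_A × (R3‖R_L)/(R2 + R3‖R_L) = 7.520 × 1689/11690 = 1.09 V.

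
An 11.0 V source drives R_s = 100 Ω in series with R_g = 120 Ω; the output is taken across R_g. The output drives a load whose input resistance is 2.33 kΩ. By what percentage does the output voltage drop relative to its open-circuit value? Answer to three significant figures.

The divider's output (Thévenin) resistance is R_s‖R_g = 54.55 Ω.
Fractional drop under load = R_th/(R_th + R_L) = 54.55 / (54.55 + 2330) = 0.02287.
So the output falls by 2.29 %.

2.29 %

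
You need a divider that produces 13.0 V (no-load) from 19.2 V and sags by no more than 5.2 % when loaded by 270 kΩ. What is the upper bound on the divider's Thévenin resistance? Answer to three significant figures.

R_th ≤ 14.8 kΩ

Loading drop = R_th/(R_th + R_L) ≤ 0.0520, so R_th ≤ R_L · ε/(1−ε) = 270 kΩ × 0.0520/0.9480 = 14.8 kΩ.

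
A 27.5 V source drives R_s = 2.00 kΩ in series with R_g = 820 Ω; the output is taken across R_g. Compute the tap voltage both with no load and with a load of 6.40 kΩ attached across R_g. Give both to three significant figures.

Unloaded: 8.00 V; loaded: 7.33 V

Open-circuit: V = 27.5 × 820/(2000 + 820) = 8.00 V.
With the load, R_g becomes R_g‖R_L = 726.9 Ω, so V = 27.5 × 726.9/2727 = 7.33 V.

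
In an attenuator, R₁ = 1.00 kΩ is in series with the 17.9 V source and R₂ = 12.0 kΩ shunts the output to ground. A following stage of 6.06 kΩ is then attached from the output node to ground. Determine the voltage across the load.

The load sits in parallel with R₂: R₂‖R_L = (12.0 × 6.06) / (12.0 + 6.06) = 4.027 kΩ.
V_out = 17.9 × 4.027 / (1.00 + 4.027) = 17.9 × 4.027/5.027 = 14.3 V.

V_out ≈ 14.3 V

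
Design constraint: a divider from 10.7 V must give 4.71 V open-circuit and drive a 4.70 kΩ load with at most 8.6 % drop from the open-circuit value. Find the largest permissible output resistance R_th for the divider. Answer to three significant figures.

Loading drop = R_th/(R_th + R_L) ≤ 0.0860, so R_th ≤ R_L · ε/(1−ε) = 4.70 kΩ × 0.0860/0.9140 = 442 Ω.
(Any R1, R2 with R2/(R1+R2) = 0.440 and R1‖R2 ≤ 442 Ω will meet the spec.)

R_th ≤ 442 Ω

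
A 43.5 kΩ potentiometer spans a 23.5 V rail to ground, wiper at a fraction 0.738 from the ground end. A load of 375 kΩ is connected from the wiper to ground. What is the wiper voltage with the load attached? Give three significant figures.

The wiper splits the pot into (1−α)R = 11.40 kΩ above and αR = 32.10 kΩ below.
Lower section ‖ load = 29.57 kΩ.
V_wiper = 23.5 × 29.57/(11.40 + 29.57) = 17.0 V.

V ≈ 17.0 V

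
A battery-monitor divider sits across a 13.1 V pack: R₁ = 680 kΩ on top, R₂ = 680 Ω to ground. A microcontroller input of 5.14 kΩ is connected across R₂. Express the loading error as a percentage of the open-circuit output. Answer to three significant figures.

Unloaded V = 13.1 × 680/680700 = 0.013087 V.
Loaded: R₂‖R_L = 600.5 Ω, giving V = 13.1 × 600.5/680600 = 0.011559 V.
Drop = (0.013087 − 0.011559) / 0.013087 = 11.7 %.

11.7 %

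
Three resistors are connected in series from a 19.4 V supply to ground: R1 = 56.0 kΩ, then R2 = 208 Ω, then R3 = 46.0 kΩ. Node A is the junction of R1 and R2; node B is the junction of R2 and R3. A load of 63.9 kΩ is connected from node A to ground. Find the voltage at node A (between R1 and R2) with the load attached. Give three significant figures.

V ≈ 6.28 V

Below node A the series string R2+R3 = 46210 Ω sits in parallel with the 63900 Ω load: 26820 Ω.
V_A = 19.4 × 26820/(56000 + 26820) = 6.28 V.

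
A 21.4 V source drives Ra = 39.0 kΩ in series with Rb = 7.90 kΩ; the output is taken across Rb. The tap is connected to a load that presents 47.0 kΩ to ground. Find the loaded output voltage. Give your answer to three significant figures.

V_out ≈ 3.16 V

The load sits in parallel with Rb: Rb‖R_L = (7.90 × 47.0) / (7.90 + 47.0) = 6.763 kΩ.
V_out = 21.4 × 6.763 / (39.0 + 6.763) = 21.4 × 6.763/45.76 = 3.16 V.
(Unloaded it would have been 3.60 V.)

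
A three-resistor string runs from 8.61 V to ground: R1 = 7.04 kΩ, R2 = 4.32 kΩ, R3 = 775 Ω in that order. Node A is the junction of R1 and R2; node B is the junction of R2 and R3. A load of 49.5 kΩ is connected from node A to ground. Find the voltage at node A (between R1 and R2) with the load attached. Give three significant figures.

V ≈ 3.41 V

Below node A the series string R2+R3 = 5095 Ω sits in parallel with the 49500 Ω load: 4620 Ω.
V_A = 8.61 × 4620/(7040 + 4620) = 3.41 V.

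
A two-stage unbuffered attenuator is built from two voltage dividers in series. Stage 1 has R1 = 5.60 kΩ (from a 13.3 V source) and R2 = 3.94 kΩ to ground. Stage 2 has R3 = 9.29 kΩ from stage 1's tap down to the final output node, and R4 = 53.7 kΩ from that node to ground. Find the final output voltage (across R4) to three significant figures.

V_out ≈ 4.52 V

Stage 2 presents R3+R4 = 62.99 kΩ as a load on stage 1's tap.
Stage 1's lower leg becomes R2‖(R3+R4) = 3.708 kΩ, so V_mid = 13.3 × 3.708/9.308 = 5.298 V.
Stage 2 is itself unloaded: V_out = V_mid × R4/(R3+R4) = 5.298 × 53.7/62.99 = 4.52 V.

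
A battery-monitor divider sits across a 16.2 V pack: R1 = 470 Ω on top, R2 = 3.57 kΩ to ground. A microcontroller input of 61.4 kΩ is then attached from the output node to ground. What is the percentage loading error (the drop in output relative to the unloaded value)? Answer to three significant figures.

0.672 %

The divider's output (Thévenin) resistance is R1‖R2 = 415.3 Ω.
Fractional drop under load = R_th/(R_th + R_L) = 415.3 / (415.3 + 61400) = 0.006719.
So the output falls by 0.672 %.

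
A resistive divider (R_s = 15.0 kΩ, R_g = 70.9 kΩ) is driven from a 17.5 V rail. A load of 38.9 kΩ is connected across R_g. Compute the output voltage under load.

The load sits in parallel with R_g: R_g‖R_L = (70.9 × 38.9) / (70.9 + 38.9) = 25.12 kΩ.
V_out = 17.5 × 25.12 / (15.0 + 25.12) = 17.5 × 25.12/40.12 = 11.0 V.
(Unloaded it would have been 14.4 V.)

V_out ≈ 11.0 V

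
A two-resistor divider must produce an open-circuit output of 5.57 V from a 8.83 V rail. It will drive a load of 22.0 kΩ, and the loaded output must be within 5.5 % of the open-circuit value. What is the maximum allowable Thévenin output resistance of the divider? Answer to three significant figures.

Loading drop = R_th/(R_th + R_L) ≤ 0.0550, so R_th ≤ R_L · ε/(1−ε) = 22.0 kΩ × 0.0550/0.9450 = 1.28 kΩ.
(Any R1, R2 with R2/(R1+R2) = 0.631 and R1‖R2 ≤ 1.28 kΩ will meet the spec.)

R_th ≤ 1.28 kΩ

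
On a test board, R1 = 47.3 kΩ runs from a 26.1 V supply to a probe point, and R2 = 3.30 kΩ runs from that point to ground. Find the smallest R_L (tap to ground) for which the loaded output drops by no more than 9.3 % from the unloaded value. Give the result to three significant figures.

R_L(min) ≈ 30.1 kΩ

Output resistance R_th = R1‖R2 = (47.3 × 3.30)/50.60 = 3.085 kΩ.
The fractional drop is R_th/(R_th + R_L); requiring this ≤ 0.0930 gives R_L ≥ R_th(1/0.0930 − 1) = 3.085 × 9.753 = 30.1 kΩ.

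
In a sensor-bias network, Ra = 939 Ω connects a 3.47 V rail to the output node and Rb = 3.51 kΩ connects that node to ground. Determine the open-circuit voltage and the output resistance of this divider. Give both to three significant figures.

V_th = 2.74 V, R_th = 741 Ω

V_th is the open-circuit tap voltage: 3.47 × 3510/(939 + 3510) = 2.74 V.
With the supply zeroed, Ra and Rb appear in parallel from the tap: R_th = Ra‖Rb = (939 × 3510)/4449 = 741 Ω.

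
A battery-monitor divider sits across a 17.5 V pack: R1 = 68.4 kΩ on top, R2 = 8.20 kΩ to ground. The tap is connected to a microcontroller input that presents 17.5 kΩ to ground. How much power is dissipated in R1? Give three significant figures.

P ≈ 3.83 mW

Total resistance from the source is R1 + (R2‖R_L) = 73.98 kΩ, so I = 17.5/73.98 kΩ = 0.2365 mA.
P = I²·R1 = (0.2365 mA)² × 68.4 kΩ = 3.83 mW.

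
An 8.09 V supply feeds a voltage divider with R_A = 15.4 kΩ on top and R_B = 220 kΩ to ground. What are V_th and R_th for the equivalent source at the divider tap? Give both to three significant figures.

V_th is the open-circuit tap voltage: 8.09 × 220/(15.4 + 220) = 7.56 V.
With the supply zeroed, R_A and R_B appear in parallel from the tap: R_th = R_A‖R_B = (15.4 × 220)/235.4 = 14.4 kΩ.

V_th = 7.56 V, R_th = 14.4 kΩ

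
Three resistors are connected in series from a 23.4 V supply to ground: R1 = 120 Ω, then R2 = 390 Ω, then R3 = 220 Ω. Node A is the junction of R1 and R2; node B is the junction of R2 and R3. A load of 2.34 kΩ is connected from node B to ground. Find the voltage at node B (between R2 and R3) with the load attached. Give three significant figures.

At node B, R3 is in parallel with the load: R3‖R_L = 201.1 Ω.
Below node A the resistance is R2 + (R3‖R_L) = 591.1 Ω, so V_A = 23.4 × 591.1/711.1 = 19.45 V.
Then V_B = V_A × (R3‖R_L)/(R2 + R3‖R_L) = 19.45 × 201.1/591.1 = 6.62 V.

V ≈ 6.62 V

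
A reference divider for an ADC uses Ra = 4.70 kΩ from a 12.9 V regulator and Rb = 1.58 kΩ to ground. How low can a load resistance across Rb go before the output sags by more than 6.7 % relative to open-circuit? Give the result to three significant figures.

Output resistance R_th = Ra‖Rb = (4.70 × 1.58)/6.280 = 1.182 kΩ.
The fractional drop is R_th/(R_th + R_L); requiring this ≤ 0.0670 gives R_L ≥ R_th(1/0.0670 − 1) = 1.182 × 13.93 = 16.5 kΩ.

R_L(min) ≈ 16.5 kΩ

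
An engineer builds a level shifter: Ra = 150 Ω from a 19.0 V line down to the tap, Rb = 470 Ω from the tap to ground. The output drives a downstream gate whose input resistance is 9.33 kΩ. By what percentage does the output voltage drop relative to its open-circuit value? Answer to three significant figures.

1.20 %

The divider's output (Thévenin) resistance is Ra‖Rb = 113.7 Ω.
Fractional drop under load = R_th/(R_th + R_L) = 113.7 / (113.7 + 9330) = 0.01204.
So the output falls by 1.20 %.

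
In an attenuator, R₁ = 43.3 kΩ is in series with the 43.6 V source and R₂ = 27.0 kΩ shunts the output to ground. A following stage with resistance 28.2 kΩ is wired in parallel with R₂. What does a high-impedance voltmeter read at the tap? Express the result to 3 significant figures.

V_out ≈ 10.5 V

The load sits in parallel with R₂: R₂‖R_L = (27.0 × 28.2) / (27.0 + 28.2) = 13.79 kΩ.
V_out = 43.6 × 13.79 / (43.3 + 13.79) = 43.6 × 13.79/57.09 = 10.5 V.
(Unloaded it would have been 16.7 V.)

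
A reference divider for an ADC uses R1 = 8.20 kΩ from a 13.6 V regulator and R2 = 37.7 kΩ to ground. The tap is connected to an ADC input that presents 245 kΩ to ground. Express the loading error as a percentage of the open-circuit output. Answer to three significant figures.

2.68 %

The divider's output (Thévenin) resistance is R1‖R2 = 6.735 kΩ.
Fractional drop under load = R_th/(R_th + R_L) = 6.735 / (6.735 + 245) = 0.02675.
So the output falls by 2.68 %.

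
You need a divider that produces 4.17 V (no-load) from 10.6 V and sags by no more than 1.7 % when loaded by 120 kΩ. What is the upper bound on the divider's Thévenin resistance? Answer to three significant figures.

R_th ≤ 2.08 kΩ

Loading drop = R_th/(R_th + R_L) ≤ 0.0170, so R_th ≤ R_L · ε/(1−ε) = 120 kΩ × 0.0170/0.9830 = 2.08 kΩ.
(Any R1, R2 with R2/(R1+R2) = 0.393 and R1‖R2 ≤ 2.08 kΩ will meet the spec.)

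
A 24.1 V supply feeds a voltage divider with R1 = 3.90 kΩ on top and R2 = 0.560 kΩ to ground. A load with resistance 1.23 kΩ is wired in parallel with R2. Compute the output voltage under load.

The load sits in parallel with R2: R2‖R_L = (560 × 1230) / (560 + 1230) = 384.8 Ω.
V_out = 24.1 × 384.8 / (3900 + 384.8) = 24.1 × 384.8/4285 = 2.16 V.

V_out ≈ 2.16 V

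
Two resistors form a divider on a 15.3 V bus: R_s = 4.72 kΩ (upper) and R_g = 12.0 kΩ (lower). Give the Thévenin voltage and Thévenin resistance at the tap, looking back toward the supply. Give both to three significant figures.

V_th is the open-circuit tap voltage: 15.3 × 12.0/(4.72 + 12.0) = 11.0 V.
With the supply zeroed, R_s and R_g appear in parallel from the tap: R_th = R_s‖R_g = (4.72 × 12.0)/16.72 = 3.39 kΩ.

V_th = 11.0 V, R_th = 3.39 kΩ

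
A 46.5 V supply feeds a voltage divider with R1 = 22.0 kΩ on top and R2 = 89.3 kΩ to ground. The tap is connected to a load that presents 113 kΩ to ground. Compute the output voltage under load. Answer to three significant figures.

The load sits in parallel with R2: R2‖R_L = (89.3 × 113) / (89.3 + 113) = 49.88 kΩ.
V_out = 46.5 × 49.88 / (22.0 + 49.88) = 46.5 × 49.88/71.88 = 32.3 V.

V_out ≈ 32.3 V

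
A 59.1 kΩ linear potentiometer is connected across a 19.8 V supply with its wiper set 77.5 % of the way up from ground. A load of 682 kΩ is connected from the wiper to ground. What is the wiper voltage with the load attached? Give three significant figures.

The wiper splits the pot into (1−α)R = 13.30 kΩ above and αR = 45.80 kΩ below.
Lower section ‖ load = 42.92 kΩ.
V_wiper = 19.8 × 42.92/(13.30 + 42.92) = 15.1 V.

V ≈ 15.1 V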